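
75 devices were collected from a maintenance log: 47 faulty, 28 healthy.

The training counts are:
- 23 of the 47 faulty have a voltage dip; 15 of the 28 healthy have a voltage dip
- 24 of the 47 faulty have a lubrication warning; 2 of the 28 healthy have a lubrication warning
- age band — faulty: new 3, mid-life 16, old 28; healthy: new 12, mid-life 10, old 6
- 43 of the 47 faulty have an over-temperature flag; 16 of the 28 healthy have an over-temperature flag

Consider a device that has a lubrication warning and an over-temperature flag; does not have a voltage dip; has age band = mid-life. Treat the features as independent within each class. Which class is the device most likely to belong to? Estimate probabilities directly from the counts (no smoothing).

faulty: (47/75) × (24/47) × (24/47) × (16/47) × (43/47) ≈ 0.0508928
healthy: (28/75) × (13/28) × (2/28) × (10/28) × (16/28) ≈ 0.00252672
Highest score → faulty.

faulty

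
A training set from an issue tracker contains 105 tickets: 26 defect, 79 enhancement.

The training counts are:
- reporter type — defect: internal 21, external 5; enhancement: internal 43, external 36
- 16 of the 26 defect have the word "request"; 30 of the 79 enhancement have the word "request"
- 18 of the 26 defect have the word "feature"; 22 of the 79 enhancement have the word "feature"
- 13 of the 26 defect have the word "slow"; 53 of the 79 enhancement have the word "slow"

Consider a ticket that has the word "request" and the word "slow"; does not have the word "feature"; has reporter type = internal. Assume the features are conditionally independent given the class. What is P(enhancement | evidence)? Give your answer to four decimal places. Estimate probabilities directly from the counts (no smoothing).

0.7990

defect: (26/105) × (21/26) × (16/26) × (8/26) × (13/26) ≈ 0.0189349
enhancement: (79/105) × (43/79) × (30/79) × (57/79) × (53/79) ≈ 0.0752783
P(enhancement | x) = 0.0752783 / 0.0942132 ≈ 0.7990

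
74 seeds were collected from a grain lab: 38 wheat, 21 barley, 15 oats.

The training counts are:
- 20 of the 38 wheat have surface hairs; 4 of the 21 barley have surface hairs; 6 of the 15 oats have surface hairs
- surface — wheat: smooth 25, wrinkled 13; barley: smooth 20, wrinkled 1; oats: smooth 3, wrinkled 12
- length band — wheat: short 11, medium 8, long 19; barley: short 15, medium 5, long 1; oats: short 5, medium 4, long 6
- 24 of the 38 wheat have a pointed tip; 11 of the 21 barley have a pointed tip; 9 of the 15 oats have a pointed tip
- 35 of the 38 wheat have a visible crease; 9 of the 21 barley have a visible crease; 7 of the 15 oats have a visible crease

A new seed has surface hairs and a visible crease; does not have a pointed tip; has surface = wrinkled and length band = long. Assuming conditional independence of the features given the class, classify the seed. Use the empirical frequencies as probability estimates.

wheat: (38/74) × (20/38) × (13/38) × (19/38) × (14/38) × (35/38) ≈ 0.0156876
barley: (21/74) × (4/21) × (1/21) × (1/21) × (10/21) × (9/21) ≈ 0.0000250146
oats: (15/74) × (6/15) × (12/15) × (6/15) × (6/15) × (7/15) ≈ 0.00484324
Highest score → wheat.

wheat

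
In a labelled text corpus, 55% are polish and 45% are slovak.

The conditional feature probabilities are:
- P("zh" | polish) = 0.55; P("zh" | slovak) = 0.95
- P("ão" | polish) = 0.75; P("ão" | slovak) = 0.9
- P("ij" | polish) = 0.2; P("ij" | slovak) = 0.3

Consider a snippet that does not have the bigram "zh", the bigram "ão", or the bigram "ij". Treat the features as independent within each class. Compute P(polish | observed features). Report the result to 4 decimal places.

0.9692

polish: 0.55 × (1−0.55) × (1−0.75) × (1−0.2) = 0.0495
slovak: 0.45 × (1−0.95) × (1−0.9) × (1−0.3) = 0.001575
P(polish | x) = 0.0495 / 0.051075 ≈ 0.9692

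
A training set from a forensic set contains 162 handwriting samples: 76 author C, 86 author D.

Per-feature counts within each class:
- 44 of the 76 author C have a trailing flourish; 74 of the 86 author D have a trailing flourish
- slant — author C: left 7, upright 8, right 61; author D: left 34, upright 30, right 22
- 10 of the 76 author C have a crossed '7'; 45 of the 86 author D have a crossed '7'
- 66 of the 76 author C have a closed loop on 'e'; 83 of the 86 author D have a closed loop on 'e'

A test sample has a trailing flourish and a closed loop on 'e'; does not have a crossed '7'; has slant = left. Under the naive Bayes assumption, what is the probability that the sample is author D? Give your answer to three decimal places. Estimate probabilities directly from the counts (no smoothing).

author C: (76/162) × (44/76) × (7/76) × (66/76) × (66/76) ≈ 0.0188661
author D: (86/162) × (74/86) × (34/86) × (41/86) × (83/86) ≈ 0.0830926
P(author D | x) = 0.0830926 / 0.1019587 ≈ 0.815

0.815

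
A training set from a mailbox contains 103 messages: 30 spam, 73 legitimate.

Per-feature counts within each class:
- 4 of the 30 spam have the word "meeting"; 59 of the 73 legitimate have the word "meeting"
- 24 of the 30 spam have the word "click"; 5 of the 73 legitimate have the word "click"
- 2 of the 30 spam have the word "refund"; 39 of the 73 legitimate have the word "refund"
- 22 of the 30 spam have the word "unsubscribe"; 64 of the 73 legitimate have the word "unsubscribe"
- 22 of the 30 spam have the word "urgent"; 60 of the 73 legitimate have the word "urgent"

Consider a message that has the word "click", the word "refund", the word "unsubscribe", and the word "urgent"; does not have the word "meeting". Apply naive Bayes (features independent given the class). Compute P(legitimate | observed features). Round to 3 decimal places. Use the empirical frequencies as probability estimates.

spam: (30/103) × (26/30) × (24/30) × (2/30) × (22/30) × (22/30) ≈ 0.00723999
legitimate: (73/103) × (14/73) × (5/73) × (39/73) × (64/73) × (60/73) ≈ 0.00358398
P(legitimate | x) = 0.00358398 / 0.01082397 ≈ 0.331

0.331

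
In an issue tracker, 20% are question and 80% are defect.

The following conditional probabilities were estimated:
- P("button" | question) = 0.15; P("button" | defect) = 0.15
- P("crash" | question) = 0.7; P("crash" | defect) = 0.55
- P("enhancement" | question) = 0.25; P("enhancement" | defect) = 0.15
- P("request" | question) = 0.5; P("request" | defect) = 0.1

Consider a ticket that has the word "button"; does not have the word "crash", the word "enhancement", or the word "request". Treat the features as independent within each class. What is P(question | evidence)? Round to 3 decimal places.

question: 0.2 × 0.15 × (1−0.7) × (1−0.25) × (1−0.5) = 0.003375
defect: 0.8 × 0.15 × (1−0.55) × (1−0.15) × (1−0.1) = 0.04131
P(question | x) = 0.003375 / 0.044685 ≈ 0.076

0.076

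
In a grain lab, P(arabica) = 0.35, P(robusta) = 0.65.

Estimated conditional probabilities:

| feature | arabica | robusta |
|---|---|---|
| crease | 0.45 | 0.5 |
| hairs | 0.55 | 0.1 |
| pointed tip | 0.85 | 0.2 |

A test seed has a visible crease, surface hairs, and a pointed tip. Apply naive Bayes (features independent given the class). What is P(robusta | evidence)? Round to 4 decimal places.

0.0811

arabica: 0.35 × 0.45 × 0.55 × 0.85 = 0.07363125
robusta: 0.65 × 0.5 × 0.1 × 0.2 = 0.0065
P(robusta | x) = 0.0065 / 0.08013125 ≈ 0.0811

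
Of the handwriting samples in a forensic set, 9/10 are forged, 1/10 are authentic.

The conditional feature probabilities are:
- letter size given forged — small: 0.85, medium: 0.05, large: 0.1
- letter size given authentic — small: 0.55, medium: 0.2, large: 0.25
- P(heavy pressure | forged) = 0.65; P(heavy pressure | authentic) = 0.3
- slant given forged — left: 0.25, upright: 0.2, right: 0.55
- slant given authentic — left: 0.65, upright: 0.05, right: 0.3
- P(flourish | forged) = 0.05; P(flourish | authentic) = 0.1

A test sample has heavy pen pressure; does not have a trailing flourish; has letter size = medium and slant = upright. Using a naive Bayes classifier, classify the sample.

forged: 0.9 × 0.05 × 0.65 × 0.2 × (1−0.05) = 0.0055575
authentic: 0.1 × 0.2 × 0.3 × 0.05 × (1−0.1) = 0.00027
Highest score → forged.

forged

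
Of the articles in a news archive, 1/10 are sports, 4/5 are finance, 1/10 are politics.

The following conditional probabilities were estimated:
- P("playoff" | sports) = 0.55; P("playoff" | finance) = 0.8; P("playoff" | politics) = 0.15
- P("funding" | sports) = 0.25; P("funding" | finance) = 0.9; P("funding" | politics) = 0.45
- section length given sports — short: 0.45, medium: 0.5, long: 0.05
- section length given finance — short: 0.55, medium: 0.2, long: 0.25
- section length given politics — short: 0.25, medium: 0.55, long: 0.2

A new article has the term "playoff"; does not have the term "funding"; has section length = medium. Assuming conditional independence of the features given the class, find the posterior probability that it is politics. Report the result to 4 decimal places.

0.1195

sports: 0.1 × 0.55 × (1−0.25) × 0.5 = 0.020625
finance: 0.8 × 0.8 × (1−0.9) × 0.2 = 0.0128
politics: 0.1 × 0.15 × (1−0.45) × 0.55 = 0.0045375
P(politics | x) = 0.0045375 / 0.0379625 ≈ 0.1195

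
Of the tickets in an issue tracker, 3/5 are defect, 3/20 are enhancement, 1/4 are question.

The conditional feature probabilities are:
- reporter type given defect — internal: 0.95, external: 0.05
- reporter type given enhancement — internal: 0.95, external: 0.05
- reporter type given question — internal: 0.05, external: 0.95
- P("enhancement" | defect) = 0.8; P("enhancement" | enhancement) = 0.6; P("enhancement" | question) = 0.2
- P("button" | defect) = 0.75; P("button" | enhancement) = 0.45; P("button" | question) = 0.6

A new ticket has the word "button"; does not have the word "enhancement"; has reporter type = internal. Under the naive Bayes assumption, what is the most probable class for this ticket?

defect: 0.6 × 0.95 × (1−0.8) × 0.75 = 0.0855
enhancement: 0.15 × 0.95 × (1−0.6) × 0.45 = 0.02565
question: 0.25 × 0.05 × (1−0.2) × 0.6 = 0.006
Highest score → defect.

defect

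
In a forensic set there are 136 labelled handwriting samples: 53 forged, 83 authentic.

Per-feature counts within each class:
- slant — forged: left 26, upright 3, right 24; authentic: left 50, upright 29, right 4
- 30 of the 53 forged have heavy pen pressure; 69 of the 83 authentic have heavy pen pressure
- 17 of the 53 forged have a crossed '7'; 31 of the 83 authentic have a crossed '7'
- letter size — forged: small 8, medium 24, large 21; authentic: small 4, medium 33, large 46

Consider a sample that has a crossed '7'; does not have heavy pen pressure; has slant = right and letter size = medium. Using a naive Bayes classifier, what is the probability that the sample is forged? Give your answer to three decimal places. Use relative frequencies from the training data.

0.938

forged: (53/136) × (24/53) × (23/53) × (17/53) × (24/53) ≈ 0.0111233
authentic: (83/136) × (4/83) × (14/83) × (31/83) × (33/83) ≈ 0.0007367
P(forged | x) = 0.0111233 / 0.01186 ≈ 0.938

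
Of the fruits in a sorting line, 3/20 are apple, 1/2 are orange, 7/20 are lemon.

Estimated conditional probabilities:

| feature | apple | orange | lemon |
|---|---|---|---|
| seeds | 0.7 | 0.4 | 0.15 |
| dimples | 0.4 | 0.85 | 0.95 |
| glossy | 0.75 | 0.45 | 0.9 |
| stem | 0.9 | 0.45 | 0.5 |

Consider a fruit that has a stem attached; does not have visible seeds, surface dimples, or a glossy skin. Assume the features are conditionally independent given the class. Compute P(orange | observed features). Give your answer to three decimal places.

apple: 0.15 × (1−0.7) × (1−0.4) × (1−0.75) × 0.9 = 0.006075
orange: 0.5 × (1−0.4) × (1−0.85) × (1−0.45) × 0.45 = 0.0111375
lemon: 0.35 × (1−0.15) × (1−0.95) × (1−0.9) × 0.5 = 0.00074375
P(orange | x) = 0.0111375 / 0.01795625 ≈ 0.620

0.620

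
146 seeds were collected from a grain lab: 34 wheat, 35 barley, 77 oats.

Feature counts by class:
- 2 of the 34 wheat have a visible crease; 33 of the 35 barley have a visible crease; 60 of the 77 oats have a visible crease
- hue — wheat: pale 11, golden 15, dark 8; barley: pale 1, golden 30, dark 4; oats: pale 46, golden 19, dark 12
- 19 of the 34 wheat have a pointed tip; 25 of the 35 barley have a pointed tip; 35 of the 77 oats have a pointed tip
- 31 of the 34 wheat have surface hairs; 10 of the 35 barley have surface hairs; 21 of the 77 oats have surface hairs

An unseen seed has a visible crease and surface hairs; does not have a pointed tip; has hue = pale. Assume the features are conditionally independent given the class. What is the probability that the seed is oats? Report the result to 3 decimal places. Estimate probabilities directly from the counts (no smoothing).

wheat: (34/146) × (2/34) × (11/34) × (15/34) × (31/34) ≈ 0.00178273
barley: (35/146) × (33/35) × (1/35) × (10/35) × (10/35) ≈ 0.000527178
oats: (77/146) × (60/77) × (46/77) × (42/77) × (21/77) ≈ 0.0365218
P(oats | x) = 0.0365218 / 0.038831708 ≈ 0.941

0.941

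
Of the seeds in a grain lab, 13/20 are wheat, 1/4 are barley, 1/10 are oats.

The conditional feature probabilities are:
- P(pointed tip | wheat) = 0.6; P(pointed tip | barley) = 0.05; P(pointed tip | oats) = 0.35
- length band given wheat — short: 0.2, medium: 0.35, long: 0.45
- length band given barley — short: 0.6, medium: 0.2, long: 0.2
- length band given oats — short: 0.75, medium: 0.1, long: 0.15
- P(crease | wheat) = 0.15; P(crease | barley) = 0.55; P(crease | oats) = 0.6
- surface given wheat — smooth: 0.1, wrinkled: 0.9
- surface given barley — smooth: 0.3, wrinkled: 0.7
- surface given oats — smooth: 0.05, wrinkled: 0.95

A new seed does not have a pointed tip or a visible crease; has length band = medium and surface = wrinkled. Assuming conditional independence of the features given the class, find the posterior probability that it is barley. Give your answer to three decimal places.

0.172

wheat: 0.65 × (1−0.6) × 0.35 × (1−0.15) × 0.9 = 0.069615
barley: 0.25 × (1−0.05) × 0.2 × (1−0.55) × 0.7 = 0.0149625
oats: 0.1 × (1−0.35) × 0.1 × (1−0.6) × 0.95 = 0.00247
P(barley | x) = 0.0149625 / 0.0870475 ≈ 0.172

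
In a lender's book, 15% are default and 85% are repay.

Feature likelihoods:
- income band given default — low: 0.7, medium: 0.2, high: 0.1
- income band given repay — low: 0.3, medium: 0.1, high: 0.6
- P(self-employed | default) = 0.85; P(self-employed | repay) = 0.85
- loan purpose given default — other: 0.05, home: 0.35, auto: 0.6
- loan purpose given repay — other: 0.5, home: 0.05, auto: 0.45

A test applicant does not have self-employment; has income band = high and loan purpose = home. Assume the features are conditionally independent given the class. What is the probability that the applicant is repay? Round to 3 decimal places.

0.829

default: 0.15 × 0.1 × (1−0.85) × 0.35 = 0.0007875
repay: 0.85 × 0.6 × (1−0.85) × 0.05 = 0.003825
P(repay | x) = 0.003825 / 0.0046125 ≈ 0.829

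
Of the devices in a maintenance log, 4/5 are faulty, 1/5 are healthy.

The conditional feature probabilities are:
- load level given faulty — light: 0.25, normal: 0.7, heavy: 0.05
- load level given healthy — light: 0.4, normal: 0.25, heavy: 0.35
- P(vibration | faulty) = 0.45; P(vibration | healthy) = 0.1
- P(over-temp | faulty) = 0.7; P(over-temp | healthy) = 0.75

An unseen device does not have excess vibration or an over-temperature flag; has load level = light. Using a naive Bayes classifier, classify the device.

faulty: 0.8 × 0.25 × (1−0.45) × (1−0.7) = 0.033
healthy: 0.2 × 0.4 × (1−0.1) × (1−0.75) = 0.018
Highest score → faulty.

faulty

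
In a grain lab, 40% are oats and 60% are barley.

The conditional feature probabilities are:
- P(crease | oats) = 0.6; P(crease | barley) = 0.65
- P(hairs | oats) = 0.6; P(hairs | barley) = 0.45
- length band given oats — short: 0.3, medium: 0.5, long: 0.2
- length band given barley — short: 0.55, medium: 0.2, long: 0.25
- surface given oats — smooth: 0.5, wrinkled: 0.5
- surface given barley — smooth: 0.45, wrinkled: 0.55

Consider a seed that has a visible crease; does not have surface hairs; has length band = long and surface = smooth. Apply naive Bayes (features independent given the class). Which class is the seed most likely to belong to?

oats: 0.4 × 0.6 × (1−0.6) × 0.2 × 0.5 = 0.0096
barley: 0.6 × 0.65 × (1−0.45) × 0.25 × 0.45 = 0.02413125
Highest score → barley.

barley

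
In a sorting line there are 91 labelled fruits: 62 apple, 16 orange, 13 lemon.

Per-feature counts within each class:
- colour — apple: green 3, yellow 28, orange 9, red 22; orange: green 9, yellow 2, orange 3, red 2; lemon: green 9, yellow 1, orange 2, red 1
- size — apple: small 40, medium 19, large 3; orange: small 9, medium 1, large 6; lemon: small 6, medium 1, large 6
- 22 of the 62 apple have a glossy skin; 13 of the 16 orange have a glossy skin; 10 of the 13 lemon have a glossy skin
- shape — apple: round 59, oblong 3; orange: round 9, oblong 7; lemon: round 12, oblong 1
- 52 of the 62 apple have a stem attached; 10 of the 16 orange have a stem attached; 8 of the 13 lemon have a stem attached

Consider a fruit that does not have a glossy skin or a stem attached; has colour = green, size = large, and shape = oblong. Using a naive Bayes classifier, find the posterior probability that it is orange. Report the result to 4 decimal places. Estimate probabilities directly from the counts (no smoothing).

0.7811

apple: (62/91) × (3/62) × (3/62) × (40/62) × (3/62) × (10/62) ≈ 0.00000803185
orange: (16/91) × (9/16) × (6/16) × (3/16) × (7/16) × (6/16) ≈ 0.00114089
lemon: (13/91) × (9/13) × (6/13) × (3/13) × (1/13) × (5/13) ≈ 0.000311652
P(orange | x) = 0.00114089 / 0.00146057385 ≈ 0.7811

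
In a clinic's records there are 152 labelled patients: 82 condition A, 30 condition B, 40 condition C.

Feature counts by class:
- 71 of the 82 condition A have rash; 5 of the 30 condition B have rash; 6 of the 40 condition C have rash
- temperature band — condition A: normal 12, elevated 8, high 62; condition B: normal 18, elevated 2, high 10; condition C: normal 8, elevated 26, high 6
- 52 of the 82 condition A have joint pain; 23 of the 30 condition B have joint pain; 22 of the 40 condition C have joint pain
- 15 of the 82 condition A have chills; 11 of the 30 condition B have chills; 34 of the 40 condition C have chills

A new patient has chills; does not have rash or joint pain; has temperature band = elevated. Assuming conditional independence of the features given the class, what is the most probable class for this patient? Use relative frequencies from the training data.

condition C

condition A: (82/152) × (11/82) × (8/82) × (30/82) × (15/82) ≈ 0.000472509
condition B: (30/152) × (25/30) × (2/30) × (7/30) × (11/30) ≈ 0.000938109
condition C: (40/152) × (34/40) × (26/40) × (18/40) × (34/40) ≈ 0.0556135
Highest score → condition C.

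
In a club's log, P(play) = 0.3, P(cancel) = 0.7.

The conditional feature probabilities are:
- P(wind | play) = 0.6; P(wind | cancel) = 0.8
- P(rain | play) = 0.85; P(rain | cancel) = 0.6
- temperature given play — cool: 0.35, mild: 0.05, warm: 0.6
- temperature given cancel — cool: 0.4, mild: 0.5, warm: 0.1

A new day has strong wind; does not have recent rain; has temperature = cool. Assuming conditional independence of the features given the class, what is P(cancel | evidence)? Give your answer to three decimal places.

play: 0.3 × 0.6 × (1−0.85) × 0.35 = 0.00945
cancel: 0.7 × 0.8 × (1−0.6) × 0.4 = 0.0896
P(cancel | x) = 0.0896 / 0.09905 ≈ 0.905

0.905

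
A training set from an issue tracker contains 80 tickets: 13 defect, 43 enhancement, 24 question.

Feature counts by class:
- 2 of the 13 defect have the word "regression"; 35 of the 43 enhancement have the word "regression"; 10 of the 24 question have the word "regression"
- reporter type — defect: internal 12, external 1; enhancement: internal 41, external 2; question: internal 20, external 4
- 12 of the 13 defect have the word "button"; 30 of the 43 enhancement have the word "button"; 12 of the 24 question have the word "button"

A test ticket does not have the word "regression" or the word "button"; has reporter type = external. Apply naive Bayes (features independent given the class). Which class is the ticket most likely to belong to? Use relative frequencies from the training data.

question

defect: (13/80) × (11/13) × (1/13) × (1/13) ≈ 0.000813609
enhancement: (43/80) × (8/43) × (2/43) × (13/43) ≈ 0.00140617
question: (24/80) × (14/24) × (4/24) × (12/24) ≈ 0.0145833
Highest score → question.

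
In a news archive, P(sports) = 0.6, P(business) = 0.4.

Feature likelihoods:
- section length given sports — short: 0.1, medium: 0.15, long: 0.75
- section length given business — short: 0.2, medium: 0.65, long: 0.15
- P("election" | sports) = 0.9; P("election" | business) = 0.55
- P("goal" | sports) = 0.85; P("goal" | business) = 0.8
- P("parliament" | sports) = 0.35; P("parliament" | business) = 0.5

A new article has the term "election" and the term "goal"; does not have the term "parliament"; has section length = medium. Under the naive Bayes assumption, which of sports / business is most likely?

sports: 0.6 × 0.15 × 0.9 × 0.85 × (1−0.35) = 0.0447525
business: 0.4 × 0.65 × 0.55 × 0.8 × (1−0.5) = 0.0572
Highest score → business.

business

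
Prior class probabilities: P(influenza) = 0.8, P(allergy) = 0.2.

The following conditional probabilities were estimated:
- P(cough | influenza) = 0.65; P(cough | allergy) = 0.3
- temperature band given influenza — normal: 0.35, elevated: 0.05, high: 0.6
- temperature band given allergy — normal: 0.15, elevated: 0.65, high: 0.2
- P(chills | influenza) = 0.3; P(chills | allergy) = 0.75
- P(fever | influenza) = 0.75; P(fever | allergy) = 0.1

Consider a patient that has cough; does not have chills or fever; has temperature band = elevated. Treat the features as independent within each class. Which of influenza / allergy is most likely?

allergy

influenza: 0.8 × 0.65 × 0.05 × (1−0.3) × (1−0.75) = 0.00455
allergy: 0.2 × 0.3 × 0.65 × (1−0.75) × (1−0.1) = 0.008775
Highest score → allergy.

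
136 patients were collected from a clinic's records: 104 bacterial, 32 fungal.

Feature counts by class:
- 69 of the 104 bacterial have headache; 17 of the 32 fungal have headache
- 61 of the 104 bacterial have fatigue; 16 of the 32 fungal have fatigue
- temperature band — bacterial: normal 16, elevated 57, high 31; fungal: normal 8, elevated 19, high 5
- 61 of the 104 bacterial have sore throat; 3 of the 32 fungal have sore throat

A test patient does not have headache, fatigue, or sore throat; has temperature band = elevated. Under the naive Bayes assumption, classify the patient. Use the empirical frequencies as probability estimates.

bacterial: (104/136) × (35/104) × (43/104) × (57/104) × (43/104) ≈ 0.0241124
fungal: (32/136) × (15/32) × (16/32) × (19/32) × (29/32) ≈ 0.0296739
Highest score → fungal.

fungal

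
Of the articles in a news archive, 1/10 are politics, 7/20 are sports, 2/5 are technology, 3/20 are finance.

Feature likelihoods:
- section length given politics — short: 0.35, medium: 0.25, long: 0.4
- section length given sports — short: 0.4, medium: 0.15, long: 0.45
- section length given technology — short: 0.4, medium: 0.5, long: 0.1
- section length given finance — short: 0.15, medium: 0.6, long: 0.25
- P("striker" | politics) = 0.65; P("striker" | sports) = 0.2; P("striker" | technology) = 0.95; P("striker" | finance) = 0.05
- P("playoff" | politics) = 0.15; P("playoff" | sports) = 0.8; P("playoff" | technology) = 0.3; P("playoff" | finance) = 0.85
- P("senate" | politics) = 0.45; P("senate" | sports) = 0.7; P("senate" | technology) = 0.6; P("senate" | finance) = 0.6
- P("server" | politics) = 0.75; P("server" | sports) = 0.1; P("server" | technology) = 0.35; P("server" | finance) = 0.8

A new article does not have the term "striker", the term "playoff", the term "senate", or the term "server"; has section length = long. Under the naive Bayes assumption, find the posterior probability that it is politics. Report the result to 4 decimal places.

0.1772

politics: 0.1 × 0.4 × (1−0.65) × (1−0.15) × (1−0.45) × (1−0.75) = 0.00163625
sports: 0.35 × 0.45 × (1−0.2) × (1−0.8) × (1−0.7) × (1−0.1) = 0.006804
technology: 0.4 × 0.1 × (1−0.95) × (1−0.3) × (1−0.6) × (1−0.35) = 0.000364
finance: 0.15 × 0.25 × (1−0.05) × (1−0.85) × (1−0.6) × (1−0.8) = 0.0004275
P(politics | x) = 0.00163625 / 0.00923175 ≈ 0.1772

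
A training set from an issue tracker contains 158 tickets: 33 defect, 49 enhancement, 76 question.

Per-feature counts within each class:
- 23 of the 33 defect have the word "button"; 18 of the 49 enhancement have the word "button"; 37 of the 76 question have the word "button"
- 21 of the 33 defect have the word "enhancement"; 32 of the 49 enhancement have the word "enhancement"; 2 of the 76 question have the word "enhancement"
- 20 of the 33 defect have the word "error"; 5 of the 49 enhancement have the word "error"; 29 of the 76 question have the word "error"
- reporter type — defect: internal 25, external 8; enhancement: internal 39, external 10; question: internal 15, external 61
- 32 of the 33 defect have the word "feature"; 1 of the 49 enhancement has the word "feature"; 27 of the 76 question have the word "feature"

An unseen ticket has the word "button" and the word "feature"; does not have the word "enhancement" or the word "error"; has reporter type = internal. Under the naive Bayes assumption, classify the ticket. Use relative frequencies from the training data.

defect: (33/158) × (23/33) × (12/33) × (13/33) × (25/33) × (32/33) ≈ 0.015319
enhancement: (49/158) × (18/49) × (17/49) × (44/49) × (39/49) × (1/49) ≈ 0.000576497
question: (76/158) × (37/76) × (74/76) × (47/76) × (15/76) × (27/76) ≈ 0.00988724
Highest score → defect.

defect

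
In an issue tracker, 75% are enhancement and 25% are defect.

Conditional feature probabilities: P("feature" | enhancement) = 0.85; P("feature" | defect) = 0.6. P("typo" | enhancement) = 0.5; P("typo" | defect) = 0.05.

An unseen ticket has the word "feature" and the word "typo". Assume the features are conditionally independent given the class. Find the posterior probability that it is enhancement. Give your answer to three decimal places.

0.977

enhancement: 0.75 × 0.85 × 0.5 = 0.31875
defect: 0.25 × 0.6 × 0.05 = 0.0075
P(enhancement | x) = 0.31875 / 0.32625 ≈ 0.977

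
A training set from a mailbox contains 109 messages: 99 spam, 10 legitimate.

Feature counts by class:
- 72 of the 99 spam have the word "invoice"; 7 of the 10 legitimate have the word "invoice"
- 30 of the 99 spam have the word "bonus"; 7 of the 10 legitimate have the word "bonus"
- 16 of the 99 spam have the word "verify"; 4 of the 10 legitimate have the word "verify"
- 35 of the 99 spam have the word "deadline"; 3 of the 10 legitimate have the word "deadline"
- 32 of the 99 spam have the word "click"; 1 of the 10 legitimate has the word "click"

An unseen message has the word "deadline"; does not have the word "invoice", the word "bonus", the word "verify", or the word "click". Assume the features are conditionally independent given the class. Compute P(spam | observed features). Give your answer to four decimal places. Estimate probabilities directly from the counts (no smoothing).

spam: (99/109) × (27/99) × (69/99) × (83/99) × (35/99) × (67/99) ≈ 0.0346311
legitimate: (10/109) × (3/10) × (3/10) × (6/10) × (3/10) × (9/10) ≈ 0.00133761
P(spam | x) = 0.0346311 / 0.03596871 ≈ 0.9628

0.9628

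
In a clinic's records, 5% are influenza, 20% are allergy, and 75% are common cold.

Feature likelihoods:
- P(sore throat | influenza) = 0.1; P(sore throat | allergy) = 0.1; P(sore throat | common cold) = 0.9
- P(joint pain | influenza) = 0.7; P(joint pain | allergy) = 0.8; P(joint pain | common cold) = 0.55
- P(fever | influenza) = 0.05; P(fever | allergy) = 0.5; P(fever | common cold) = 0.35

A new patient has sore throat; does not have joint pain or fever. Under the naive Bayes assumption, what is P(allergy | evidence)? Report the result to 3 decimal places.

influenza: 0.05 × 0.1 × (1−0.7) × (1−0.05) = 0.001425
allergy: 0.2 × 0.1 × (1−0.8) × (1−0.5) = 0.002
common cold: 0.75 × 0.9 × (1−0.55) × (1−0.35) = 0.1974375
P(allergy | x) = 0.002 / 0.2008625 ≈ 0.010

0.010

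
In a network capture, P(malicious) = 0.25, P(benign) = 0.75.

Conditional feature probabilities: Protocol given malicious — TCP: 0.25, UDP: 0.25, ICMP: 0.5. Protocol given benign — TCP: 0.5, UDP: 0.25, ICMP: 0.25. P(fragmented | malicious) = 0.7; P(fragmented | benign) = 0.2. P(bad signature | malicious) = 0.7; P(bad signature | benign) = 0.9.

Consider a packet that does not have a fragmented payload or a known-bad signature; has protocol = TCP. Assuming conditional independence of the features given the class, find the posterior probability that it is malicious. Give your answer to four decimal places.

malicious: 0.25 × 0.25 × (1−0.7) × (1−0.7) = 0.005625
benign: 0.75 × 0.5 × (1−0.2) × (1−0.9) = 0.03
P(malicious | x) = 0.005625 / 0.035625 ≈ 0.1579

0.1579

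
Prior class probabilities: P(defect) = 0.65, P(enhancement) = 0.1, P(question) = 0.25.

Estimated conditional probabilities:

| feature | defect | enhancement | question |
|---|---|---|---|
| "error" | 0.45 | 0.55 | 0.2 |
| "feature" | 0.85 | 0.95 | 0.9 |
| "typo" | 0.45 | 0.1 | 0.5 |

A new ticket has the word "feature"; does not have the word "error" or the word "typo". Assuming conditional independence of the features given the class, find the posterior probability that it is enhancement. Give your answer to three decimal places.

0.130

defect: 0.65 × (1−0.45) × 0.85 × (1−0.45) = 0.16713125
enhancement: 0.1 × (1−0.55) × 0.95 × (1−0.1) = 0.038475
question: 0.25 × (1−0.2) × 0.9 × (1−0.5) = 0.09
P(enhancement | x) = 0.038475 / 0.29560625 ≈ 0.130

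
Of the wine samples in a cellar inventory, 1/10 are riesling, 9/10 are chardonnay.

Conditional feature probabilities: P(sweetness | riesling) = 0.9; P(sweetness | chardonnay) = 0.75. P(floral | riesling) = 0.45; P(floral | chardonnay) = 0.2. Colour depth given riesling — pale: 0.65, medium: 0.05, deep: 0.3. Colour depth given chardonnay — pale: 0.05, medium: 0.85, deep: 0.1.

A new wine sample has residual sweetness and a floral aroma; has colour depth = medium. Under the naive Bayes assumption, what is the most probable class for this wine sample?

riesling: 0.1 × 0.9 × 0.45 × 0.05 = 0.002025
chardonnay: 0.9 × 0.75 × 0.2 × 0.85 = 0.11475
Highest score → chardonnay.

chardonnay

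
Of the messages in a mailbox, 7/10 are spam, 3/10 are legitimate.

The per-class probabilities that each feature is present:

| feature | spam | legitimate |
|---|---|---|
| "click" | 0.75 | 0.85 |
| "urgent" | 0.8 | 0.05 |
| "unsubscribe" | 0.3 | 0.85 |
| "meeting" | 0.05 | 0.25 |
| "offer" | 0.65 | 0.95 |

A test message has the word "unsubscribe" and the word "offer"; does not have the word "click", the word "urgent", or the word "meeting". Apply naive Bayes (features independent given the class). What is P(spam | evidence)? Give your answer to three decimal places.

spam: 0.7 × (1−0.75) × (1−0.8) × 0.3 × (1−0.05) × 0.65 = 0.00648375
legitimate: 0.3 × (1−0.85) × (1−0.05) × 0.85 × (1−0.25) × 0.95 = 0.02589046875
P(spam | x) = 0.00648375 / 0.03237421875 ≈ 0.200

0.200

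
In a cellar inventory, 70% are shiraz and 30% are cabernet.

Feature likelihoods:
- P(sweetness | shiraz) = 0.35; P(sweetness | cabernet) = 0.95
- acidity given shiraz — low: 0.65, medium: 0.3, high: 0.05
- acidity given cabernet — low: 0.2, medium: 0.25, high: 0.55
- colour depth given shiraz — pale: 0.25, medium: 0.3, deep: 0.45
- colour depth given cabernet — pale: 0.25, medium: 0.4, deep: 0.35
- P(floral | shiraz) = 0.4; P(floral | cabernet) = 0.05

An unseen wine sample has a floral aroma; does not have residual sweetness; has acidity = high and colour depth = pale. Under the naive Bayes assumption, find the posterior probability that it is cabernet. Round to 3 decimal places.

0.043

shiraz: 0.7 × (1−0.35) × 0.05 × 0.25 × 0.4 = 0.002275
cabernet: 0.3 × (1−0.95) × 0.55 × 0.25 × 0.05 = 0.000103125
P(cabernet | x) = 0.000103125 / 0.002378125 ≈ 0.043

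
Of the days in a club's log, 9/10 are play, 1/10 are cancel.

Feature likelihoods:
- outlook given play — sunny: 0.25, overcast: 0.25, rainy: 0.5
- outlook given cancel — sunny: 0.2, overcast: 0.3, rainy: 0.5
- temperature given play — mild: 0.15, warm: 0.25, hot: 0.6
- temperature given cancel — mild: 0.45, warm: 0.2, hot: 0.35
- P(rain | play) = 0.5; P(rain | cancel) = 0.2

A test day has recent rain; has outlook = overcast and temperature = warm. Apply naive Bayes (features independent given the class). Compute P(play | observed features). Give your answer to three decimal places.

0.959

play: 0.9 × 0.25 × 0.25 × 0.5 = 0.028125
cancel: 0.1 × 0.3 × 0.2 × 0.2 = 0.0012
P(play | x) = 0.028125 / 0.029325 ≈ 0.959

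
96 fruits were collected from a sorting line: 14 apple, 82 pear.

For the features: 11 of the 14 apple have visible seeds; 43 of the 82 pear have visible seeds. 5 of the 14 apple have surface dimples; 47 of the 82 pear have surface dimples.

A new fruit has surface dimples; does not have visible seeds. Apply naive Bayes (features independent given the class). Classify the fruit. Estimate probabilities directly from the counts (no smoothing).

pear

apple: (14/96) × (3/14) × (5/14) ≈ 0.0111607
pear: (82/96) × (39/82) × (47/82) ≈ 0.232851
Highest score → pear.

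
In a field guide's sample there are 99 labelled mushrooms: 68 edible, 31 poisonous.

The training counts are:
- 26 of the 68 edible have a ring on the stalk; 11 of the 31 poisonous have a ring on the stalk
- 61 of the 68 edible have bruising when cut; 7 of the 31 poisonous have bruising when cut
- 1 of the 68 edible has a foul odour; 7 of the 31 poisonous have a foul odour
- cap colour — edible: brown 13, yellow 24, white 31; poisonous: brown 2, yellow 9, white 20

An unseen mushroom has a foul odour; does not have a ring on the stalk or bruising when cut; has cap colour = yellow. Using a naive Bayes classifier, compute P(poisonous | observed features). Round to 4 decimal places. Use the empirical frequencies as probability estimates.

edible: (68/99) × (42/68) × (7/68) × (1/68) × (24/68) ≈ 0.000226671
poisonous: (31/99) × (20/31) × (24/31) × (7/31) × (9/31) ≈ 0.0102532
P(poisonous | x) = 0.0102532 / 0.010479871 ≈ 0.9784

0.9784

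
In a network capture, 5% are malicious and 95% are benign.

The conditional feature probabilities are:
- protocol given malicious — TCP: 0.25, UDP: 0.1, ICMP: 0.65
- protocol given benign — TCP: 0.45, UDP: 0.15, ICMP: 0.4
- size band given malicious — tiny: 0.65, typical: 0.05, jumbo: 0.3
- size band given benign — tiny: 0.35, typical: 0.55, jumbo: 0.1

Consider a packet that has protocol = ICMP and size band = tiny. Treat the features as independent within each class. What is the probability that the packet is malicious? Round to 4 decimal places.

malicious: 0.05 × 0.65 × 0.65 = 0.021125
benign: 0.95 × 0.4 × 0.35 = 0.133
P(malicious | x) = 0.021125 / 0.154125 ≈ 0.1371

0.1371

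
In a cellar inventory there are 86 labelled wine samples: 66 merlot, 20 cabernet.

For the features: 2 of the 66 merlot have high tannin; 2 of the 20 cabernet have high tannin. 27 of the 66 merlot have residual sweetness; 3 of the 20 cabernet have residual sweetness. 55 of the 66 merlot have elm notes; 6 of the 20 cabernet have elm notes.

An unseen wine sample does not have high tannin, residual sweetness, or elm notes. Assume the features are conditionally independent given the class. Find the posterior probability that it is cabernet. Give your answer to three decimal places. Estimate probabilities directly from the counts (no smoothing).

merlot: (66/86) × (64/66) × (39/66) × (11/66) ≈ 0.0732911
cabernet: (20/86) × (18/20) × (17/20) × (14/20) ≈ 0.124535
P(cabernet | x) = 0.124535 / 0.1978261 ≈ 0.630

0.630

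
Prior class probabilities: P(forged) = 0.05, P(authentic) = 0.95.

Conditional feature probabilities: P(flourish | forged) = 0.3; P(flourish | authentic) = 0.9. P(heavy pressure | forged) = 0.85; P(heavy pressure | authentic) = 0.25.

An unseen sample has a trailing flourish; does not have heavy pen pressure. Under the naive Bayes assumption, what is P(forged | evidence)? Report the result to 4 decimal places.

0.0035

forged: 0.05 × 0.3 × (1−0.85) = 0.00225
authentic: 0.95 × 0.9 × (1−0.25) = 0.64125
P(forged | x) = 0.00225 / 0.6435 ≈ 0.0035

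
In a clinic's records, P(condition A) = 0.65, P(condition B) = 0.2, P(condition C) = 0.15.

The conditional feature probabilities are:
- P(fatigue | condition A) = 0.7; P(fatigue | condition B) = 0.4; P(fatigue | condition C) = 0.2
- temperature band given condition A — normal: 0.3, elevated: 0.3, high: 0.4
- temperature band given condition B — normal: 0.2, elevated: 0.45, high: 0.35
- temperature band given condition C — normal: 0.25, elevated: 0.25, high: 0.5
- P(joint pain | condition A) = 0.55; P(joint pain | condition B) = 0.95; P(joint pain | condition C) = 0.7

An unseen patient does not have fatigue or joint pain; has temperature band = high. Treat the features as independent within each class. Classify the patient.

condition A

condition A: 0.65 × (1−0.7) × 0.4 × (1−0.55) = 0.0351
condition B: 0.2 × (1−0.4) × 0.35 × (1−0.95) = 0.0021
condition C: 0.15 × (1−0.2) × 0.5 × (1−0.7) = 0.018
Highest score → condition A.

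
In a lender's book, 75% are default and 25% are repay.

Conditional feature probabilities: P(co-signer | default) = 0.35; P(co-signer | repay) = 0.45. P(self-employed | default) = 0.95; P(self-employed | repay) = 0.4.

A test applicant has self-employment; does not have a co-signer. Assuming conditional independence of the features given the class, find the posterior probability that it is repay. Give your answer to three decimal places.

default: 0.75 × (1−0.35) × 0.95 = 0.463125
repay: 0.25 × (1−0.45) × 0.4 = 0.055
P(repay | x) = 0.055 / 0.518125 ≈ 0.106

0.106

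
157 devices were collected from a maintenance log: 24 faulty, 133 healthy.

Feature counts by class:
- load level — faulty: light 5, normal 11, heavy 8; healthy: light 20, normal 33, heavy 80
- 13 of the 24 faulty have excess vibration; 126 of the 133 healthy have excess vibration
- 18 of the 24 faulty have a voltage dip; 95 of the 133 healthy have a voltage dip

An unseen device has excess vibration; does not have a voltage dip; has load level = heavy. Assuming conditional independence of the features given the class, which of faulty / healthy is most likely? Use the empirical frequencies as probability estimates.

healthy

faulty: (24/157) × (8/24) × (13/24) × (6/24) ≈ 0.00690021
healthy: (133/157) × (80/133) × (126/133) × (38/133) ≈ 0.137924
Highest score → healthy.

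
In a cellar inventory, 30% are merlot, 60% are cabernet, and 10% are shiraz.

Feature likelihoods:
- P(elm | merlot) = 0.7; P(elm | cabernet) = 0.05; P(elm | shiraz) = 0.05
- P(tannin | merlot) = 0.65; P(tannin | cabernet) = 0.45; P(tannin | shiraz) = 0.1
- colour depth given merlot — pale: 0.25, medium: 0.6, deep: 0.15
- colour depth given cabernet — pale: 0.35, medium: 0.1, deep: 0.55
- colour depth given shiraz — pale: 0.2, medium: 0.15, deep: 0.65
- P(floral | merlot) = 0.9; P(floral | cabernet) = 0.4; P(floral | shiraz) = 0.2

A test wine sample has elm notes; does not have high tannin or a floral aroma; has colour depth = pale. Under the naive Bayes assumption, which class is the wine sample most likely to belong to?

cabernet

merlot: 0.3 × 0.7 × (1−0.65) × 0.25 × (1−0.9) = 0.0018375
cabernet: 0.6 × 0.05 × (1−0.45) × 0.35 × (1−0.4) = 0.003465
shiraz: 0.1 × 0.05 × (1−0.1) × 0.2 × (1−0.2) = 0.00072
Highest score → cabernet.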